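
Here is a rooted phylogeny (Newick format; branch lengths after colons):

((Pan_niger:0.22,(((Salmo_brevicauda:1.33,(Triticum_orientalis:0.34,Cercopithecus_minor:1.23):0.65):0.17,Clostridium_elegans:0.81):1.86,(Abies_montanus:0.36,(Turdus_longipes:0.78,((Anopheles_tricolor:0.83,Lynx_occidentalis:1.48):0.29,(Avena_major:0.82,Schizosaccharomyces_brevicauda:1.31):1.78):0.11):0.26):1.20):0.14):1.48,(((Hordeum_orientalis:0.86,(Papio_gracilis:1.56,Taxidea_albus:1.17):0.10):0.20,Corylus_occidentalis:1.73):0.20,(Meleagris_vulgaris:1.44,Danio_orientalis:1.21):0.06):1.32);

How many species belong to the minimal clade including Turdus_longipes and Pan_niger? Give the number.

The MRCA of Turdus_longipes and Pan_niger is the node subtending (Pan_niger,(((Salmo_brevicauda,(Triticum_orientalis,Cercopithecus_minor)),Clostridium_elegans),(Abies_montanus,(Turdus_longipes,((Anopheles_tricolor,Lynx_occidentalis),(Avena_major,Schizosaccharomyces_brevicauda)))))).
That clade contains 11 terminal taxa: Abies_montanus, Anopheles_tricolor, Avena_major, Cercopithecus_minor, Clostridium_elegans, Lynx_occidentalis, Pan_niger, Salmo_brevicauda, Schizosaccharomyces_brevicauda, Triticum_orientalis, Turdus_longipes.

11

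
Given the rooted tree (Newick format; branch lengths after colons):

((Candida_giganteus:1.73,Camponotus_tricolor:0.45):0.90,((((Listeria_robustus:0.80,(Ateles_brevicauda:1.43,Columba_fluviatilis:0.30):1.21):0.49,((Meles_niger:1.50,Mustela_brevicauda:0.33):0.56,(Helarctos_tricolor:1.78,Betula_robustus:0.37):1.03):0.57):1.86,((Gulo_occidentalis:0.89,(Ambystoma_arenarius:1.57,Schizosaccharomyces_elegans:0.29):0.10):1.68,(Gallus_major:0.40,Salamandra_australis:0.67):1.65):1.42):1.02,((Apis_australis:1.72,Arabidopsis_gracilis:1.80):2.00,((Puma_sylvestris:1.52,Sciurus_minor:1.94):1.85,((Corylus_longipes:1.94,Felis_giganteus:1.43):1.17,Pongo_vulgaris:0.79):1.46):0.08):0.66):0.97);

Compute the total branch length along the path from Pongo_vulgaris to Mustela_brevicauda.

The path runs Pongo_vulgaris → … → MRCA → … → Mustela_brevicauda; the MRCA is the node subtending ((((Listeria_robustus,(Ateles_brevicauda,Columba_fluviatilis)),((Meles_niger,Mustela_brevicauda),(Helarctos_tricolor,Betula_robustus))),((Gulo_occidentalis,(Ambystoma_arenarius,Schizosaccharomyces_elegans)),(Gallus_major,Salamandra_australis))),((Apis_australis,Arabidopsis_gracilis),((Puma_sylvestris,Sciurus_minor),((Corylus_longipes,Felis_giganteus),Pongo_vulgaris)))).
Branch lengths along that path: 0.79 + 1.46 + 0.08 + 0.66 + 1.02 + 1.86 + 0.57 + 0.56 + 0.33 = 7.33.

7.33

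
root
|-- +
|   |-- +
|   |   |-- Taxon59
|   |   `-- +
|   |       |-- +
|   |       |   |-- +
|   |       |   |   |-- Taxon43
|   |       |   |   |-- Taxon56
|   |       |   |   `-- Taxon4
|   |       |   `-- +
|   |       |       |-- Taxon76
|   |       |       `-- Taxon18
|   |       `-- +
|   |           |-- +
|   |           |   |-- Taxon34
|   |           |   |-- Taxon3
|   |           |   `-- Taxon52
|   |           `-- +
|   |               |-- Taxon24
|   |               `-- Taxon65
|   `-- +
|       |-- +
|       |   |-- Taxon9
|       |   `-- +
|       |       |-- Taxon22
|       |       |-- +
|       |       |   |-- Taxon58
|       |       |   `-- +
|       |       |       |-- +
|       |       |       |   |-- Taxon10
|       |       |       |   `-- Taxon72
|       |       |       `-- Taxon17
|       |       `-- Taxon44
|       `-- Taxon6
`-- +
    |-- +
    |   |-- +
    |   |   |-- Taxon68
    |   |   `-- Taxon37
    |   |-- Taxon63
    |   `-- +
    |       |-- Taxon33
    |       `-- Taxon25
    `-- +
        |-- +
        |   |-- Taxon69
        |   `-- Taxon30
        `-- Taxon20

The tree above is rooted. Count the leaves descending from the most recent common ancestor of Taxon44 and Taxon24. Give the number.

19

The MRCA of Taxon44 and Taxon24 is the node subtending ((Taxon59,(((Taxon43,Taxon56,Taxon4),(Taxon76,Taxon18)),((Taxon34,Taxon3,Taxon52),(Taxon24,Taxon65)))),((Taxon9,(Taxon22,(Taxon58,((Taxon10,Taxon72),Taxon17)),Taxon44)),Taxon6)).
That clade contains 19 terminal taxa: Taxon10, Taxon17, Taxon18, Taxon22, Taxon24, Taxon3, Taxon34, Taxon4, Taxon43, Taxon44, Taxon52, Taxon56, Taxon58, Taxon59, Taxon6, Taxon65, Taxon72, Taxon76, Taxon9.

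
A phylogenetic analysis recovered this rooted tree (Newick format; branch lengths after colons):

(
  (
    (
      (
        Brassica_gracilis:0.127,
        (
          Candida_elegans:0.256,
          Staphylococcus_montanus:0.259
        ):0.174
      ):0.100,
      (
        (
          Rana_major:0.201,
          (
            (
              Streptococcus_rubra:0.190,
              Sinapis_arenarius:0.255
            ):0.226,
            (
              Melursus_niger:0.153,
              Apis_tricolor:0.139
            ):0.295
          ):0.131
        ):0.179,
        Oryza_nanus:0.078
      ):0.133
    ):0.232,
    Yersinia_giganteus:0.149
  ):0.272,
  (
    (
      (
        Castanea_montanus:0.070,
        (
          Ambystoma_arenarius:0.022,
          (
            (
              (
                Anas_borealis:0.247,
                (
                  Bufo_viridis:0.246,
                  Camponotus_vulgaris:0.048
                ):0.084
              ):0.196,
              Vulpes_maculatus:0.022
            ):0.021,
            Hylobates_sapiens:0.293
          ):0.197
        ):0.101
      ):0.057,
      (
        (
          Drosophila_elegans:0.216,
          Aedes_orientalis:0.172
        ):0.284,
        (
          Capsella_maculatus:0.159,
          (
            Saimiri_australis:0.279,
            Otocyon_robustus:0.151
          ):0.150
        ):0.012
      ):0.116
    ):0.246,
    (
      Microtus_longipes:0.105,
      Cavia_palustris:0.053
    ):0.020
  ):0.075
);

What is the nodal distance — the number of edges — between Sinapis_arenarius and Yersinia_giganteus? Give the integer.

7

The MRCA of Sinapis_arenarius and Yersinia_giganteus is the node subtending (((Brassica_gracilis,(Candida_elegans,Staphylococcus_montanus)),((Rana_major,((Streptococcus_rubra,Sinapis_arenarius),(Melursus_niger,Apis_tricolor))),Oryza_nanus)),Yersinia_giganteus).
From Sinapis_arenarius up to that node: 6 branches. From Yersinia_giganteus up to the same node: 1 branch. Total: 6 + 1 = 7.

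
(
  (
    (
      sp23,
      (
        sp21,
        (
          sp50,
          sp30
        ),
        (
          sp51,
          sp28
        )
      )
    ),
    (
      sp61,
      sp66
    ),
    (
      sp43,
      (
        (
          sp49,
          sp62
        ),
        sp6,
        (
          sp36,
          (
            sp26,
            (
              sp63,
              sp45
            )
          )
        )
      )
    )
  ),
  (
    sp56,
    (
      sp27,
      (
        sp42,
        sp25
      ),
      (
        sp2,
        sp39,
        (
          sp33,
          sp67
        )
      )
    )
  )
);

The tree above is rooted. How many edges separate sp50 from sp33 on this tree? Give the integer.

The MRCA of sp50 and sp33 is the root of the tree.
From sp50 up to that node: 5 branches. From sp33 up to the same node: 5 branches. Total: 5 + 5 = 10.

10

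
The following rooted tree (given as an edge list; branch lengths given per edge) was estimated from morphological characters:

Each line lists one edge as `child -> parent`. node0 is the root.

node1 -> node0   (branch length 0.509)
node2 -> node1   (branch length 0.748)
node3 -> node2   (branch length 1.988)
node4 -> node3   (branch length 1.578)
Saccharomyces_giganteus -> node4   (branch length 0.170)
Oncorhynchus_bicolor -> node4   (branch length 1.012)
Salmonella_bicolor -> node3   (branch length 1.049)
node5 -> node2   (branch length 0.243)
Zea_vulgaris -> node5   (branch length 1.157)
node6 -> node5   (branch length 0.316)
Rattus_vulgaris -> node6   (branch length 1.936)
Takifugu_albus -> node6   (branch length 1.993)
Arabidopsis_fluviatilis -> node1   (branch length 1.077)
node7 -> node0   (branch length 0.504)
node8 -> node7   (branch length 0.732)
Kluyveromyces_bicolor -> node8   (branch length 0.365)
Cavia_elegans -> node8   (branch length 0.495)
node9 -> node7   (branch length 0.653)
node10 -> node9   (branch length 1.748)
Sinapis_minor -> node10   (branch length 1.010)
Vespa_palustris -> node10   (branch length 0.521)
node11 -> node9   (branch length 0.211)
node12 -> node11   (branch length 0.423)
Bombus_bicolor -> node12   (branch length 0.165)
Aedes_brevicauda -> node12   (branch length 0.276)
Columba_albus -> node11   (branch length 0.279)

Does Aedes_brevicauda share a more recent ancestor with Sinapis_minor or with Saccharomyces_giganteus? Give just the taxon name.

Sinapis_minor

The MRCA of Aedes_brevicauda and Sinapis_minor subtends ((Sinapis_minor,Vespa_palustris),((Bombus_bicolor,Aedes_brevicauda),Columba_albus)) (5 taxa).
The MRCA of Aedes_brevicauda and Saccharomyces_giganteus is the root, subtending the entire tree (14 taxa).
The first is nested inside the second, so Aedes_brevicauda shares a more recent common ancestor with Sinapis_minor.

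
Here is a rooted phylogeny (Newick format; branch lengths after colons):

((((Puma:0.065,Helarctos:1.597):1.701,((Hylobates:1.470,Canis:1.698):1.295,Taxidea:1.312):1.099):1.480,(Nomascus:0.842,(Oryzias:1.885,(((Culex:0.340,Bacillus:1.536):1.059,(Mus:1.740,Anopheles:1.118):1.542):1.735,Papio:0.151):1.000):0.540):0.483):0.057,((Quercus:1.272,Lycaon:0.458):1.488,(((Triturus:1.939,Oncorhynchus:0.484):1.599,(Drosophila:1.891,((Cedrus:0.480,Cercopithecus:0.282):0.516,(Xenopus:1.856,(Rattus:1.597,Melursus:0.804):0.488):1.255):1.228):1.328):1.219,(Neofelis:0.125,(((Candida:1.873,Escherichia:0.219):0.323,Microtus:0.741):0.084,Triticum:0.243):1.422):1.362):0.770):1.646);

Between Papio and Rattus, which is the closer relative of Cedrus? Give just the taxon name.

The MRCA of Cedrus and Rattus subtends ((Cedrus,Cercopithecus),(Xenopus,(Rattus,Melursus))) (5 taxa).
The MRCA of Cedrus and Papio is the root, subtending the entire tree (27 taxa).
The first is nested inside the second, so Cedrus shares a more recent common ancestor with Rattus.

Rattus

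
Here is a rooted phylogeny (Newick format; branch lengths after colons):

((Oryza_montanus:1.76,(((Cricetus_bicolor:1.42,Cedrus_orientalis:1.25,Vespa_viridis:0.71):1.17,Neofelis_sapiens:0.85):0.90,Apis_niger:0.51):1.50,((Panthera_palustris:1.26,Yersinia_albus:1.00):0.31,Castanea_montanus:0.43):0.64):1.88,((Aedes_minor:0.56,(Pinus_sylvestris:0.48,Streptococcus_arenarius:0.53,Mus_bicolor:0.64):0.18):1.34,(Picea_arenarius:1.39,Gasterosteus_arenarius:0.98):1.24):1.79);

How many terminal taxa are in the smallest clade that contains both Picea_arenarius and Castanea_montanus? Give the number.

The MRCA of Picea_arenarius and Castanea_montanus is the root, so the clade is the entire tree.
That clade contains 15 terminal taxa: Aedes_minor, Apis_niger, Castanea_montanus, Cedrus_orientalis, Cricetus_bicolor, Gasterosteus_arenarius, Mus_bicolor, Neofelis_sapiens, Oryza_montanus, Panthera_palustris, Picea_arenarius, Pinus_sylvestris, Streptococcus_arenarius, Vespa_viridis, Yersinia_albus.

15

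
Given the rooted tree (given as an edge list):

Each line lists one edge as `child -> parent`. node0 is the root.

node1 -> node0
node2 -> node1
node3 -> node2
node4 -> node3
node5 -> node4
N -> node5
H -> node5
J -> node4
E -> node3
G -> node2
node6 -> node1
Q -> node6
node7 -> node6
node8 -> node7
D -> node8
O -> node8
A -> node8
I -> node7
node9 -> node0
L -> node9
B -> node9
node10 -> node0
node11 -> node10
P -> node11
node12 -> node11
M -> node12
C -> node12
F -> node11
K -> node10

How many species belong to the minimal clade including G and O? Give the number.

10

The MRCA of G and O is the node subtending (((((N,H),J),E),G),(Q,((D,O,A),I))).
That clade contains 10 terminal taxa: A, D, E, G, H, I, J, N, O, Q.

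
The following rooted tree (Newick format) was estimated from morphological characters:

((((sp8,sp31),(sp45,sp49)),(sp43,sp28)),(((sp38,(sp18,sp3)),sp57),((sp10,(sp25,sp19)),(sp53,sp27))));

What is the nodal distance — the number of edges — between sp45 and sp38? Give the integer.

The MRCA of sp45 and sp38 is the root of the tree.
From sp45 up to that node: 4 branches. From sp38 up to the same node: 4 branches. Total: 4 + 4 = 8.

8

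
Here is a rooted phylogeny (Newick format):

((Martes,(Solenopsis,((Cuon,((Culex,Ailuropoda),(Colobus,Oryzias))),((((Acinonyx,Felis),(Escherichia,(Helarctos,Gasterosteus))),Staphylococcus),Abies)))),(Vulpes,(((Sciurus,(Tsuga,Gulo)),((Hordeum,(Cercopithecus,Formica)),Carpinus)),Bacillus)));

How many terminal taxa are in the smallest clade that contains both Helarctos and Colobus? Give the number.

The MRCA of Helarctos and Colobus is the node subtending ((Cuon,((Culex,Ailuropoda),(Colobus,Oryzias))),((((Acinonyx,Felis),(Escherichia,(Helarctos,Gasterosteus))),Staphylococcus),Abies)).
That clade contains 12 terminal taxa: Abies, Acinonyx, Ailuropoda, Colobus, Culex, Cuon, Escherichia, Felis, Gasterosteus, Helarctos, Oryzias, Staphylococcus.

12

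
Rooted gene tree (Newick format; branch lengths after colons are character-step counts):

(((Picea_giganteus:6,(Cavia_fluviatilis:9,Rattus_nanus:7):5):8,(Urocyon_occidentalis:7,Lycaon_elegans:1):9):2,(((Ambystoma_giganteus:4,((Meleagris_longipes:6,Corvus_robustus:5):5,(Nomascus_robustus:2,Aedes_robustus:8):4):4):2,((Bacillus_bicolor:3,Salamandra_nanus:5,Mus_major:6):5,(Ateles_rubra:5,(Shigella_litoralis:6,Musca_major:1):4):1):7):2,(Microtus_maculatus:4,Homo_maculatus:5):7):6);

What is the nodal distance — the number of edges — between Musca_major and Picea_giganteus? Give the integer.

The MRCA of Musca_major and Picea_giganteus is the root of the tree.
From Musca_major up to that node: 6 branches. From Picea_giganteus up to the same node: 3 branches. Total: 6 + 3 = 9.

9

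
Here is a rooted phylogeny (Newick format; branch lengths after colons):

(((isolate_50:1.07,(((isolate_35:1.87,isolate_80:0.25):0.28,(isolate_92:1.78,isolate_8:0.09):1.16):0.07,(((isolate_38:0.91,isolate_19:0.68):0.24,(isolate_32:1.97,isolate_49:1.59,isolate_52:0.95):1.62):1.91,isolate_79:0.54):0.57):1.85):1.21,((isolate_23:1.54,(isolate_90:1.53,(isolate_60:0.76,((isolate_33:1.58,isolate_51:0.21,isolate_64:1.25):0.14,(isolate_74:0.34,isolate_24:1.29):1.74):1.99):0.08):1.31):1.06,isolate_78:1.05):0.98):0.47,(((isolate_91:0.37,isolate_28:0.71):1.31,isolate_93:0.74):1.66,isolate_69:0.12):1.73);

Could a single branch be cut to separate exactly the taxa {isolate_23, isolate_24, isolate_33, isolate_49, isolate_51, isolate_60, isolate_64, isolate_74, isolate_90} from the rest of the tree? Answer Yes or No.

The MRCA of the listed taxa subtends ((isolate_50,(((isolate_35,isolate_80),(isolate_92,isolate_8)),(((isolate_38,isolate_19),(isolate_32,isolate_49,isolate_52)),isolate_79))),((isolate_23,(isolate_90,(isolate_60,((isolate_33,isolate_51,isolate_64),(isolate_74,isolate_24))))),isolate_78)).
That clade also contains isolate_19, isolate_32, isolate_35, isolate_38, isolate_50, isolate_52, isolate_78, isolate_79, isolate_8, isolate_80, isolate_92, which are not in the proposed group, so the group is not monophyletic.

No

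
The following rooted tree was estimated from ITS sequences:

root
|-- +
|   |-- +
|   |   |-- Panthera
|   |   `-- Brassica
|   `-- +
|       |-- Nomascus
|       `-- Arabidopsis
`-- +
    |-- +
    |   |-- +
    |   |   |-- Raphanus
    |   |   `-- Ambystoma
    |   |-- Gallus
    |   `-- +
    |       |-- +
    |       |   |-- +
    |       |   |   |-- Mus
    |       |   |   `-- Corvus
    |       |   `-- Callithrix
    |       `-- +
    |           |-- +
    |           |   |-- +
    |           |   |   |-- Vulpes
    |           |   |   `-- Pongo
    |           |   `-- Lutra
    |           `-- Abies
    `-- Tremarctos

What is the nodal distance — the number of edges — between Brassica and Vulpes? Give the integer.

The MRCA of Brassica and Vulpes is the root of the tree.
From Brassica up to that node: 3 branches. From Vulpes up to the same node: 7 branches. Total: 3 + 7 = 10.

10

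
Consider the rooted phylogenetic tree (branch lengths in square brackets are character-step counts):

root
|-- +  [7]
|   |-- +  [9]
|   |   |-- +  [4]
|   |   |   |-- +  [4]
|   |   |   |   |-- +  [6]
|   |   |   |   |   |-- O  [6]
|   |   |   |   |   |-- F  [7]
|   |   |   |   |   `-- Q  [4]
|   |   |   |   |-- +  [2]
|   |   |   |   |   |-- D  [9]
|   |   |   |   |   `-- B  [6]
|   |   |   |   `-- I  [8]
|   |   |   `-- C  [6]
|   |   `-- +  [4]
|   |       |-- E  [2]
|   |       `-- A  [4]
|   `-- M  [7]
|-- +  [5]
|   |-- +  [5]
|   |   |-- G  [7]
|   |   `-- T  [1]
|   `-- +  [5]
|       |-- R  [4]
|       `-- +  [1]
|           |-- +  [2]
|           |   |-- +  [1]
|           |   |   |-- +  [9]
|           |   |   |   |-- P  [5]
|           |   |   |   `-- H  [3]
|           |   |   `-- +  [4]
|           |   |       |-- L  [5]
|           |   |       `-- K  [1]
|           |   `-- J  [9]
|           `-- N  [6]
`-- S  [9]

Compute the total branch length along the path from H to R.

20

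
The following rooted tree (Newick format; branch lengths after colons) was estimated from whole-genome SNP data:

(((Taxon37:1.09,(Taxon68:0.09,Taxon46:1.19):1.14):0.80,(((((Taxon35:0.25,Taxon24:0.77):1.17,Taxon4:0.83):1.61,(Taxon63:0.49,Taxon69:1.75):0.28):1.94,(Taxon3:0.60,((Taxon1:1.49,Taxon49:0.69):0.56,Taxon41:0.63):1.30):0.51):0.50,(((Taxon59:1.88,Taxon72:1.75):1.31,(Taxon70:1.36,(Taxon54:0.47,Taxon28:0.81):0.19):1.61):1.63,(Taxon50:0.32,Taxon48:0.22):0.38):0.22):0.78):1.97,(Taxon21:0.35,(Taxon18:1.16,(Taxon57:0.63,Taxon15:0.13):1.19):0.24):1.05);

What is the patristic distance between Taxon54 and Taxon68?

6.93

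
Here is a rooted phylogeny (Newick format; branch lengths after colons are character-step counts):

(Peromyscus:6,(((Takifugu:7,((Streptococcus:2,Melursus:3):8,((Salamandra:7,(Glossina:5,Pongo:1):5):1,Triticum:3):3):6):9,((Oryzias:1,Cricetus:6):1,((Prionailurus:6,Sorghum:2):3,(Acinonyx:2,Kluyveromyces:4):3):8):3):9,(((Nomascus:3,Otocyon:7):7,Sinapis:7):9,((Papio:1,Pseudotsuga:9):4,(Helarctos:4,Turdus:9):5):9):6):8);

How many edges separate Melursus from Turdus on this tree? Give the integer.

The MRCA of Melursus and Turdus is the node subtending (((Takifugu,((Streptococcus,Melursus),((Salamandra,(Glossina,Pongo)),Triticum))),((Oryzias,Cricetus),((Prionailurus,Sorghum),(Acinonyx,Kluyveromyces)))),(((Nomascus,Otocyon),Sinapis),((Papio,Pseudotsuga),(Helarctos,Turdus)))).
From Melursus up to that node: 5 branches. From Turdus up to the same node: 4 branches. Total: 5 + 4 = 9.

9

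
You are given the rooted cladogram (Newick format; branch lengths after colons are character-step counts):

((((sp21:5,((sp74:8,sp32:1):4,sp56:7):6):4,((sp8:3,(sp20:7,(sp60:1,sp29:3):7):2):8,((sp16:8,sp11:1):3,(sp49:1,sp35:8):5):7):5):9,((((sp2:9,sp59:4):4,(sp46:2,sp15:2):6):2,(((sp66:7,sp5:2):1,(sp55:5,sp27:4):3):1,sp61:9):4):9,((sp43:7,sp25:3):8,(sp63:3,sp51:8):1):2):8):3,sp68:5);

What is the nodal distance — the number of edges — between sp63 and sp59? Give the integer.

The MRCA of sp63 and sp59 is the node subtending ((((sp2,sp59),(sp46,sp15)),(((sp66,sp5),(sp55,sp27)),sp61)),((sp43,sp25),(sp63,sp51))).
From sp63 up to that node: 3 branches. From sp59 up to the same node: 4 branches. Total: 3 + 4 = 7.

7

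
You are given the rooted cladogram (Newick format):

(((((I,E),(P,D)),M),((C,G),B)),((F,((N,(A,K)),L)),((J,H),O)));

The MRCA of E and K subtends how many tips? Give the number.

16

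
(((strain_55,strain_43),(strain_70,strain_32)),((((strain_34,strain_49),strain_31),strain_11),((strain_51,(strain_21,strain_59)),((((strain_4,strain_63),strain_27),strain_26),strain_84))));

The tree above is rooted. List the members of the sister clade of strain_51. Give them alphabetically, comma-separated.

strain_51 attaches to the tree at the node subtending (strain_51,(strain_21,strain_59)).
The other lineage descending from that same node — the sister group — is (strain_21,strain_59); its 2 tips in alphabetical order are the answer.

strain_21, strain_59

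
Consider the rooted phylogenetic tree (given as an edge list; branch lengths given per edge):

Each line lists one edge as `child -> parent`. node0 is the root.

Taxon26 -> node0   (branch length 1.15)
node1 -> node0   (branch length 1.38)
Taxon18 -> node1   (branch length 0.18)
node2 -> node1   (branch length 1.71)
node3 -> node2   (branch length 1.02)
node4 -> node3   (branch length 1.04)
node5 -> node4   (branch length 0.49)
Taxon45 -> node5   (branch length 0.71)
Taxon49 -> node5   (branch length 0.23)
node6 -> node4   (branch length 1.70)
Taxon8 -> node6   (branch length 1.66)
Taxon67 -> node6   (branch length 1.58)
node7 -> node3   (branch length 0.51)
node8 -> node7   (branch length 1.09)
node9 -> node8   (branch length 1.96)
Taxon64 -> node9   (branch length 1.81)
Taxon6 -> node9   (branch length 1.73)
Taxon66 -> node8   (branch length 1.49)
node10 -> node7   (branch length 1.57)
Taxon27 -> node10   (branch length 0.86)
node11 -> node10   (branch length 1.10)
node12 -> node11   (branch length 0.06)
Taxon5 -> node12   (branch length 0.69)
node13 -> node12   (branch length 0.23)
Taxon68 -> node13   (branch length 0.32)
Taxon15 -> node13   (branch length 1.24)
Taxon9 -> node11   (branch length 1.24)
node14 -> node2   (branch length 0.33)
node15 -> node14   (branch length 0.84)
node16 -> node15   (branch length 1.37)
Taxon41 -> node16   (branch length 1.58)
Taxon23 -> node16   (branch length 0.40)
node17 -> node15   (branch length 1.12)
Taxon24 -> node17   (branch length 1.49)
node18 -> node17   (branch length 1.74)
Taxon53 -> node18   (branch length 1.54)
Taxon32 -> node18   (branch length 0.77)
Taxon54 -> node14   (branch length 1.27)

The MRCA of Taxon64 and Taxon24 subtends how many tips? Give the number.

18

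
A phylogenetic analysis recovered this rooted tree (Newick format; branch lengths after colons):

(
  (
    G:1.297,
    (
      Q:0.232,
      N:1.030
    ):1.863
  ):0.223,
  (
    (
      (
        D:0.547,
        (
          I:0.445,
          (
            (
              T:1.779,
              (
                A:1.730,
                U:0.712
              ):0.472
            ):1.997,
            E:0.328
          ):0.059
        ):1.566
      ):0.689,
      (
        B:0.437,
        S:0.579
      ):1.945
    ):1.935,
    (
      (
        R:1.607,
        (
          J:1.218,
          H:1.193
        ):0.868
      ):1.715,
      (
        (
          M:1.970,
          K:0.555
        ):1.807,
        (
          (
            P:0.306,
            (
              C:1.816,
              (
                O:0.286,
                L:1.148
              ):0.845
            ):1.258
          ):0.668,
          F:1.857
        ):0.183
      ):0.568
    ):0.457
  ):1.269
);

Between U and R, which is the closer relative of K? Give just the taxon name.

The MRCA of K and R subtends ((R,(J,H)),((M,K),((P,(C,(O,L))),F))) (10 taxa).
The MRCA of K and U subtends (((D,(I,((T,(A,U)),E))),(B,S)),((R,(J,H)),((M,K),((P,(C,(O,L))),F)))) (18 taxa).
The first is nested inside the second, so K shares a more recent common ancestor with R.

R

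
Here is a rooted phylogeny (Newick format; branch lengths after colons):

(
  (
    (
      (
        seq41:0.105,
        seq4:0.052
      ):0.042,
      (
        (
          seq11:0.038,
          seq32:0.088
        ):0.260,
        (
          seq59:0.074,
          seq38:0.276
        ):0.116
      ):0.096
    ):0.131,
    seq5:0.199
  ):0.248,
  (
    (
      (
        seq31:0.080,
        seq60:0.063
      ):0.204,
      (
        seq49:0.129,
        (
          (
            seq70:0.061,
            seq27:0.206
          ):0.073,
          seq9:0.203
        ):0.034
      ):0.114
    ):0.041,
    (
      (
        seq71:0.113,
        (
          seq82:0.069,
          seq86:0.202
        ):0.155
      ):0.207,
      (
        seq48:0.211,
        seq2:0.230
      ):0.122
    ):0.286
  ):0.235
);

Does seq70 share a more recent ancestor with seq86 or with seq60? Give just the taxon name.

seq60

The MRCA of seq70 and seq60 subtends ((seq31,seq60),(seq49,((seq70,seq27),seq9))) (6 taxa).
The MRCA of seq70 and seq86 subtends (((seq31,seq60),(seq49,((seq70,seq27),seq9))),((seq71,(seq82,seq86)),(seq48,seq2))) (11 taxa).
The first is nested inside the second, so seq70 shares a more recent common ancestor with seq60.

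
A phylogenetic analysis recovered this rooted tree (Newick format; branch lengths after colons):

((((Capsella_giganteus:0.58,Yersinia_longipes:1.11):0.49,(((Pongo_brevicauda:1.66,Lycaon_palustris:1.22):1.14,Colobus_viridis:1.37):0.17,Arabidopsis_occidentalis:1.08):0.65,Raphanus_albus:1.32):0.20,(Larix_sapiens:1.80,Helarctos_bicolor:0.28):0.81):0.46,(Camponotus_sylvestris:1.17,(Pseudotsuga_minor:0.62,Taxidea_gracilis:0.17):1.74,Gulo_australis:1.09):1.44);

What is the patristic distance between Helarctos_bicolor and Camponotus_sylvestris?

4.16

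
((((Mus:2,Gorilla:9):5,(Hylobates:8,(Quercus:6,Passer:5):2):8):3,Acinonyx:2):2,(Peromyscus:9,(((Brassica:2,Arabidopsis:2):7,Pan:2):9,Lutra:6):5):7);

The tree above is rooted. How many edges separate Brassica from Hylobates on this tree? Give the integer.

The MRCA of Brassica and Hylobates is the root of the tree.
From Brassica up to that node: 5 branches. From Hylobates up to the same node: 4 branches. Total: 5 + 4 = 9.

9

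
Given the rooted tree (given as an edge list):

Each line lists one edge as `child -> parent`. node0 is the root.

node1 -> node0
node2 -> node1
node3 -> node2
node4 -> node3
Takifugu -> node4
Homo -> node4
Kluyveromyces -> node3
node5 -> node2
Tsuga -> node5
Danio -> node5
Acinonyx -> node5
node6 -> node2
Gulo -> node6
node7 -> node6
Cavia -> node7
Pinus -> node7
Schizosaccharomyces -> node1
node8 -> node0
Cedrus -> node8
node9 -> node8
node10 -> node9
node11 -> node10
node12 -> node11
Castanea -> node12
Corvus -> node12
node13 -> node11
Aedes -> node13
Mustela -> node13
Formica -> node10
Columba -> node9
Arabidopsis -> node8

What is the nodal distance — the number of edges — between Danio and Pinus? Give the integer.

5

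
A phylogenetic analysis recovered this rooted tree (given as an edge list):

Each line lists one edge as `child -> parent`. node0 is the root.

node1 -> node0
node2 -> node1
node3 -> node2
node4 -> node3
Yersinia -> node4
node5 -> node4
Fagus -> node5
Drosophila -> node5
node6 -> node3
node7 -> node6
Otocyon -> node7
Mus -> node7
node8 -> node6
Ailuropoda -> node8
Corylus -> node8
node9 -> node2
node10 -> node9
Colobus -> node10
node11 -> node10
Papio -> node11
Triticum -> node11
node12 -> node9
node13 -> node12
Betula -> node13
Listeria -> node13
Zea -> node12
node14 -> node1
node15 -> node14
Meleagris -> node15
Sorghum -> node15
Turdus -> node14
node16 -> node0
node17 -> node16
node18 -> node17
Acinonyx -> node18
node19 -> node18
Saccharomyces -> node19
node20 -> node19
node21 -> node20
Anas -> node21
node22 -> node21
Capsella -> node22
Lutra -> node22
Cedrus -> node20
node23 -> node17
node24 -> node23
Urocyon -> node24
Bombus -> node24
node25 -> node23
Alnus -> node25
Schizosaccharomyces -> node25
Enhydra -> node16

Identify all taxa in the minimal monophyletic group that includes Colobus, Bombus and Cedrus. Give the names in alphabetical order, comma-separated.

Acinonyx, Ailuropoda, Alnus, Anas, Betula, Bombus, Capsella, Cedrus, Colobus, Corylus, Drosophila, Enhydra, Fagus, Listeria, Lutra, Meleagris, Mus, Otocyon, Papio, Saccharomyces, Schizosaccharomyces, Sorghum, Triticum, Turdus, Urocyon, Yersinia, Zea

Tracing Colobus: it sits inside (Colobus,(Papio,Triticum)).
Tracing Bombus: it sits inside (Urocyon,Bombus).
Tracing Cedrus: it sits inside ((Anas,(Capsella,Lutra)),Cedrus).
The smallest clade enclosing all 3 is the whole tree (their MRCA is the root), so the answer is all 27 tips in alphabetical order.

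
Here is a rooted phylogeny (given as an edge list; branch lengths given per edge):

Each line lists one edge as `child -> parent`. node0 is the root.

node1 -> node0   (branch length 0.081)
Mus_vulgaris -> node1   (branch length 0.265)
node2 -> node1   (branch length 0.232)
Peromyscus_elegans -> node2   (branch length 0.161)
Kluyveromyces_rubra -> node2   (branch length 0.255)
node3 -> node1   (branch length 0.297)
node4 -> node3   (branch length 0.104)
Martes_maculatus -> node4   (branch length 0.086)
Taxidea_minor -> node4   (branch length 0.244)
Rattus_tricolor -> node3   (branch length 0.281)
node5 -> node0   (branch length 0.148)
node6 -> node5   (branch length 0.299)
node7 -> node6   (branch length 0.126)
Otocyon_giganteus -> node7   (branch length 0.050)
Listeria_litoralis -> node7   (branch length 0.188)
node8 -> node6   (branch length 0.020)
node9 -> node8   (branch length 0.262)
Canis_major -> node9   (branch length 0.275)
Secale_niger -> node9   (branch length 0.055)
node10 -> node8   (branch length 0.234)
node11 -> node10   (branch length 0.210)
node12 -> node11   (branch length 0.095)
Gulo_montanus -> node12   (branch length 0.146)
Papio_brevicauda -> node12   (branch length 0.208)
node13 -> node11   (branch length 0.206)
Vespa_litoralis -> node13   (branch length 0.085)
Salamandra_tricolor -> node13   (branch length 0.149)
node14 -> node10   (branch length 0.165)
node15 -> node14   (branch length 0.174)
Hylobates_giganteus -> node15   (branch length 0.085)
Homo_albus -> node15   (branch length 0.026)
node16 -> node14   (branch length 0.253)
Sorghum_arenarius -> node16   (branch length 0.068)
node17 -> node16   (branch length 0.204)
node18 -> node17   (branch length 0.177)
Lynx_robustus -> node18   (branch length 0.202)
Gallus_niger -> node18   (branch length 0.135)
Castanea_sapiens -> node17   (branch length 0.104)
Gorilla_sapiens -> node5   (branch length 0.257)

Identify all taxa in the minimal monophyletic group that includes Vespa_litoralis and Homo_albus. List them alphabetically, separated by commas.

Castanea_sapiens, Gallus_niger, Gulo_montanus, Homo_albus, Hylobates_giganteus, Lynx_robustus, Papio_brevicauda, Salamandra_tricolor, Sorghum_arenarius, Vespa_litoralis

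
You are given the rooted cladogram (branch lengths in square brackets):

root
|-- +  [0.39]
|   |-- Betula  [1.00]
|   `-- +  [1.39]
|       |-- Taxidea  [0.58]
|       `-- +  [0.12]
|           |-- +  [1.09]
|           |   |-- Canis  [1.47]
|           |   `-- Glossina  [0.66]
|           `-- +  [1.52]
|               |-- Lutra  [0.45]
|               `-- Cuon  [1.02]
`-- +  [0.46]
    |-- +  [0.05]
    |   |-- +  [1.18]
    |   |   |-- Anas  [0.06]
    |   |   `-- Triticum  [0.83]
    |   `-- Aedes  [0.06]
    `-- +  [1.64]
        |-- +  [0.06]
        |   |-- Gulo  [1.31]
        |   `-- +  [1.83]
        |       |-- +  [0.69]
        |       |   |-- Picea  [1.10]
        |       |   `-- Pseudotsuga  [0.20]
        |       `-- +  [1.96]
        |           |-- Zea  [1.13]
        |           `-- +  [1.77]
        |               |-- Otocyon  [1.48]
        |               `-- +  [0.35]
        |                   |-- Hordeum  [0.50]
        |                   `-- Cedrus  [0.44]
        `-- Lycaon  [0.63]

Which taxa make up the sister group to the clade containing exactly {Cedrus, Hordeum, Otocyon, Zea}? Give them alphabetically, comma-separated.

The clade containing exactly {Cedrus, Hordeum, Otocyon, Zea} attaches to the tree at the node subtending ((Picea,Pseudotsuga),(Zea,(Otocyon,(Hordeum,Cedrus)))).
The other lineage descending from that same node — the sister group — is (Picea,Pseudotsuga); its 2 tips in alphabetical order are the answer.

Picea, Pseudotsuga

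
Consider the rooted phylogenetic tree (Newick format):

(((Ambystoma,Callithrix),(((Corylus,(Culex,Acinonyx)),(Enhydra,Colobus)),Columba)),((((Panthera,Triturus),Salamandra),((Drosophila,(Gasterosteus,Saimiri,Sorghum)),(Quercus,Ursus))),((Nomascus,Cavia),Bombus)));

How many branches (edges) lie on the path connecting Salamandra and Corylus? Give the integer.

The MRCA of Salamandra and Corylus is the root of the tree.
From Salamandra up to that node: 4 branches. From Corylus up to the same node: 5 branches. Total: 4 + 5 = 9.

9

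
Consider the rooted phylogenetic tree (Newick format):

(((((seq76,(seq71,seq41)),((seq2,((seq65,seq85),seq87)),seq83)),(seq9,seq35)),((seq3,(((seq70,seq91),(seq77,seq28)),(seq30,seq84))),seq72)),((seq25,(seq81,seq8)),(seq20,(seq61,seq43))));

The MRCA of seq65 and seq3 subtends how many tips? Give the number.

18

The MRCA of seq65 and seq3 is the node subtending ((((seq76,(seq71,seq41)),((seq2,((seq65,seq85),seq87)),seq83)),(seq9,seq35)),((seq3,(((seq70,seq91),(seq77,seq28)),(seq30,seq84))),seq72)).
That clade contains 18 terminal taxa: seq2, seq28, seq3, seq30, seq35, seq41, seq65, seq70, seq71, seq72, seq76, seq77, seq83, seq84, seq85, seq87, seq9, seq91.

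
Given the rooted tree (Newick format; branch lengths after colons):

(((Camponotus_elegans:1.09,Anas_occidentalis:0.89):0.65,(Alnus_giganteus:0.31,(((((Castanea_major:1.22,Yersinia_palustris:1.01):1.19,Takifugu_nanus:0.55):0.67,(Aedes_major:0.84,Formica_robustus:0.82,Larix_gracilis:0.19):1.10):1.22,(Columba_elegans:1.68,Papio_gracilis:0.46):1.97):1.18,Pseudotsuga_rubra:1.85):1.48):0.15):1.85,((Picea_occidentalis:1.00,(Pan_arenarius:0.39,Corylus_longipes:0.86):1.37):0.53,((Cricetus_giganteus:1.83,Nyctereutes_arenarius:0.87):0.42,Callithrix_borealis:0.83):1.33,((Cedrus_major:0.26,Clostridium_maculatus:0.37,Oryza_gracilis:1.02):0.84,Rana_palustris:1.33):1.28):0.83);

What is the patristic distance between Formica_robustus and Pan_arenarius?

The path runs Formica_robustus → … → MRCA → … → Pan_arenarius; the MRCA is the root of the tree.
Branch lengths along that path: 0.82 + 1.10 + 1.22 + 1.18 + 1.48 + 0.15 + 1.85 + 0.83 + 0.53 + 1.37 + 0.39 = 10.92.

10.92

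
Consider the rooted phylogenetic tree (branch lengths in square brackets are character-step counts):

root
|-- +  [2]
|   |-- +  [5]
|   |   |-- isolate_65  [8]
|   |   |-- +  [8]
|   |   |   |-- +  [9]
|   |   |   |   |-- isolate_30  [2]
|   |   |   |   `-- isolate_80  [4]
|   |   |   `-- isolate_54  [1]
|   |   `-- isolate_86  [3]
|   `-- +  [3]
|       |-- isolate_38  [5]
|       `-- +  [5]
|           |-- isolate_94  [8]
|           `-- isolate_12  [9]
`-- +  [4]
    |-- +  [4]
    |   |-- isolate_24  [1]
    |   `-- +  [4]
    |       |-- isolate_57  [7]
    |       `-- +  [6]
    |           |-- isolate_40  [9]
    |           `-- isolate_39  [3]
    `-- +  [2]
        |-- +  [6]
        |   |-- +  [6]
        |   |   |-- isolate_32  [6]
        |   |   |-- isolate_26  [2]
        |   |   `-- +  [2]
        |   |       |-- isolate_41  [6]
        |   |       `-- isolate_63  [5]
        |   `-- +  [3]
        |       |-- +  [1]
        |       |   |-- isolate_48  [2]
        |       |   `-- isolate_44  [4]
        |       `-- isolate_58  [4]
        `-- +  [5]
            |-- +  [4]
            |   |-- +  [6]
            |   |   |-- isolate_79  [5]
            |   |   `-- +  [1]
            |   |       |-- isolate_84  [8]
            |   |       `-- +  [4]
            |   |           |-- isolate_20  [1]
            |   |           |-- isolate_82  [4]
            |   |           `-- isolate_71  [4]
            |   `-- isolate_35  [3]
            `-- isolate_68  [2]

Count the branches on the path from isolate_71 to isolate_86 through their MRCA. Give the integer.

11

The MRCA of isolate_71 and isolate_86 is the root of the tree.
From isolate_71 up to that node: 8 branches. From isolate_86 up to the same node: 3 branches. Total: 8 + 3 = 11.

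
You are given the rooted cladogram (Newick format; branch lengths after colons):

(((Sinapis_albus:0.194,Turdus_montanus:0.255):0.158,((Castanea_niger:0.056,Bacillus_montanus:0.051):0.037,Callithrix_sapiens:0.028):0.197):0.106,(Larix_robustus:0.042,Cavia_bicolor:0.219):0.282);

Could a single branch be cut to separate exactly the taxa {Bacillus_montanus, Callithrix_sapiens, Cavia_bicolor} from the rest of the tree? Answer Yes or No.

The MRCA of the listed taxa is the root, so the smallest clade containing them is the whole tree.
That clade also contains Castanea_niger, Larix_robustus, Sinapis_albus, Turdus_montanus, which are not in the proposed group, so the group is not monophyletic.

No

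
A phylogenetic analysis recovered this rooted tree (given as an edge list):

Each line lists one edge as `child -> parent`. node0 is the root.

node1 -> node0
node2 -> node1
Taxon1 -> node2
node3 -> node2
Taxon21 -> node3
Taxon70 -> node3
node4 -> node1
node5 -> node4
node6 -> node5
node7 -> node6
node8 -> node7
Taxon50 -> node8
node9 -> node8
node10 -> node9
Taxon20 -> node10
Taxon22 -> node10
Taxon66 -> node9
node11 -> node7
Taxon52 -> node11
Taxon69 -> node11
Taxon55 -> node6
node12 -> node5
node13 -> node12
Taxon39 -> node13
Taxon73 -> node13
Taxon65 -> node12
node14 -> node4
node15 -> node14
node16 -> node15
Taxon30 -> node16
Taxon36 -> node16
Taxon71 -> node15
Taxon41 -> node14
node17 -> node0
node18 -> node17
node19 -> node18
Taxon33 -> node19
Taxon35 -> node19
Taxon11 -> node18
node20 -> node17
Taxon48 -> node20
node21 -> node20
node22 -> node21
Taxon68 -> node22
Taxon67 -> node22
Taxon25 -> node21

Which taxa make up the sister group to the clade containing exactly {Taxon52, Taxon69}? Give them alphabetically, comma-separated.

The clade containing exactly {Taxon52, Taxon69} attaches to the tree at the node subtending ((Taxon50,((Taxon20,Taxon22),Taxon66)),(Taxon52,Taxon69)).
The other lineage descending from that same node — the sister group — is (Taxon50,((Taxon20,Taxon22),Taxon66)); its 4 tips in alphabetical order are the answer.

Taxon20, Taxon22, Taxon50, Taxon66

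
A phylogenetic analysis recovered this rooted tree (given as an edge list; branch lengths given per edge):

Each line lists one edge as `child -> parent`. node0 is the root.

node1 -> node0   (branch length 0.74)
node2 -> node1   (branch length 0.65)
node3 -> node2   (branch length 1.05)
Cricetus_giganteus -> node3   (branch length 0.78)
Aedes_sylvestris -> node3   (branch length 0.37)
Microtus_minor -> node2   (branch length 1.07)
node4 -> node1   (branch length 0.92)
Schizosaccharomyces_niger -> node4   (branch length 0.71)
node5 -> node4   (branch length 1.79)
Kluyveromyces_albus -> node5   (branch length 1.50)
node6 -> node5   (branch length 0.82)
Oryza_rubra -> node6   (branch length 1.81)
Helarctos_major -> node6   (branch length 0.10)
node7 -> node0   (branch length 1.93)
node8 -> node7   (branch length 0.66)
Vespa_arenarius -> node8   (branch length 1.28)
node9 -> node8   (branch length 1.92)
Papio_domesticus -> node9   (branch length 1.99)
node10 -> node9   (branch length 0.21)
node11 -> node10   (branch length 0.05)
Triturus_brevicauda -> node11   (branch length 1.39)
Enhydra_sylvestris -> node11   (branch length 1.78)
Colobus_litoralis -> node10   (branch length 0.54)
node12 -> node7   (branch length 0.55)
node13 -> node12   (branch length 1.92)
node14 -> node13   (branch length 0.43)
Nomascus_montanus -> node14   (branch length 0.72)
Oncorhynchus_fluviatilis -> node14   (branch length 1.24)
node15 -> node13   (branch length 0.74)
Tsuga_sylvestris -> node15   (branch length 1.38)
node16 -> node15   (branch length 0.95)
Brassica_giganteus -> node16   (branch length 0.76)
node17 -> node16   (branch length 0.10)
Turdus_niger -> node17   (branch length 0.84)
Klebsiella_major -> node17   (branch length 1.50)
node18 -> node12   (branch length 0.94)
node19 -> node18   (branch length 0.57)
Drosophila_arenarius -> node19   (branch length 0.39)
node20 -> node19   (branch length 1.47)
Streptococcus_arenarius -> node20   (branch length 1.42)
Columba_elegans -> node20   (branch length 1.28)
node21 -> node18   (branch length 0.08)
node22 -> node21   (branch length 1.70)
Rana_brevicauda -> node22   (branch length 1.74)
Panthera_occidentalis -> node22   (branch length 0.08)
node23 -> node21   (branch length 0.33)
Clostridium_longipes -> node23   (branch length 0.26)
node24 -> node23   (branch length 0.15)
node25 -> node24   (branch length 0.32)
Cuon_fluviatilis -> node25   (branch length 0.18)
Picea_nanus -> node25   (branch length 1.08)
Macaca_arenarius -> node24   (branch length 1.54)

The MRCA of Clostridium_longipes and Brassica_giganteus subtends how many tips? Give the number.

The MRCA of Clostridium_longipes and Brassica_giganteus is the node subtending (((Nomascus_montanus,Oncorhynchus_fluviatilis),(Tsuga_sylvestris,(Brassica_giganteus,(Turdus_niger,Klebsiella_major)))),((Drosophila_arenarius,(Streptococcus_arenarius,Columba_elegans)),((Rana_brevicauda,Panthera_occidentalis),(Clostridium_longipes,((Cuon_fluviatilis,Picea_nanus),Macaca_arenarius))))).
That clade contains 15 terminal taxa: Brassica_giganteus, Clostridium_longipes, Columba_elegans, Cuon_fluviatilis, Drosophila_arenarius, Klebsiella_major, Macaca_arenarius, Nomascus_montanus, Oncorhynchus_fluviatilis, Panthera_occidentalis, Picea_nanus, Rana_brevicauda, Streptococcus_arenarius, Tsuga_sylvestris, Turdus_niger.

15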